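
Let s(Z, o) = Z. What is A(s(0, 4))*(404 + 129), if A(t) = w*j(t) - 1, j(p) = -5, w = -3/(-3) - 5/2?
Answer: 6929/2 ≈ 3464.5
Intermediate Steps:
w = -3/2 (w = -3*(-⅓) - 5*½ = 1 - 5/2 = -3/2 ≈ -1.5000)
A(t) = 13/2 (A(t) = -3/2*(-5) - 1 = 15/2 - 1 = 13/2)
A(s(0, 4))*(404 + 129) = 13*(404 + 129)/2 = (13/2)*533 = 6929/2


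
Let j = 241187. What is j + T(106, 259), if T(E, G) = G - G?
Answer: 241187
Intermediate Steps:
T(E, G) = 0
j + T(106, 259) = 241187 + 0 = 241187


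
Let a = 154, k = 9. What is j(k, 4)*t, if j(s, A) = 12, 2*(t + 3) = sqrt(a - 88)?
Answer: -36 + 6*sqrt(66) ≈ 12.744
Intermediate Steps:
t = -3 + sqrt(66)/2 (t = -3 + sqrt(154 - 88)/2 = -3 + sqrt(66)/2 ≈ 1.0620)
j(k, 4)*t = 12*(-3 + sqrt(66)/2) = -36 + 6*sqrt(66)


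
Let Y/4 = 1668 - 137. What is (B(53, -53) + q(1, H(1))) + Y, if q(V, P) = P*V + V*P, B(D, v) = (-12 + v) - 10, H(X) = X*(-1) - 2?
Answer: 6043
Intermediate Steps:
H(X) = -2 - X (H(X) = -X - 2 = -2 - X)
B(D, v) = -22 + v
q(V, P) = 2*P*V (q(V, P) = P*V + P*V = 2*P*V)
Y = 6124 (Y = 4*(1668 - 137) = 4*1531 = 6124)
(B(53, -53) + q(1, H(1))) + Y = ((-22 - 53) + 2*(-2 - 1*1)*1) + 6124 = (-75 + 2*(-2 - 1)*1) + 6124 = (-75 + 2*(-3)*1) + 6124 = (-75 - 6) + 6124 = -81 + 6124 = 6043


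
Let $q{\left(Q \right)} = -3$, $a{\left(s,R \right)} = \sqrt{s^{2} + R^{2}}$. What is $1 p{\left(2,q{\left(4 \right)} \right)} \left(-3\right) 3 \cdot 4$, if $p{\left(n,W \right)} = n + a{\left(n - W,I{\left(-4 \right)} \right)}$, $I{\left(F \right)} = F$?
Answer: $-72 - 36 \sqrt{41} \approx -302.51$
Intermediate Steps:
$a{\left(s,R \right)} = \sqrt{R^{2} + s^{2}}$
$p{\left(n,W \right)} = n + \sqrt{16 + \left(n - W\right)^{2}}$ ($p{\left(n,W \right)} = n + \sqrt{\left(-4\right)^{2} + \left(n - W\right)^{2}} = n + \sqrt{16 + \left(n - W\right)^{2}}$)
$1 p{\left(2,q{\left(4 \right)} \right)} \left(-3\right) 3 \cdot 4 = 1 \left(2 + \sqrt{16 + \left(-3 - 2\right)^{2}}\right) \left(-3\right) 3 \cdot 4 = 1 \left(2 + \sqrt{16 + \left(-3 - 2\right)^{2}}\right) \left(\left(-9\right) 4\right) = 1 \left(2 + \sqrt{16 + \left(-5\right)^{2}}\right) \left(-36\right) = 1 \left(2 + \sqrt{16 + 25}\right) \left(-36\right) = 1 \left(2 + \sqrt{41}\right) \left(-36\right) = \left(2 + \sqrt{41}\right) \left(-36\right) = -72 - 36 \sqrt{41}$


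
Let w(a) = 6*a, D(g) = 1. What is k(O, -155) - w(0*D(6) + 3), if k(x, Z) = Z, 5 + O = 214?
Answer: -173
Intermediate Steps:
O = 209 (O = -5 + 214 = 209)
k(O, -155) - w(0*D(6) + 3) = -155 - 6*(0*1 + 3) = -155 - 6*(0 + 3) = -155 - 6*3 = -155 - 1*18 = -155 - 18 = -173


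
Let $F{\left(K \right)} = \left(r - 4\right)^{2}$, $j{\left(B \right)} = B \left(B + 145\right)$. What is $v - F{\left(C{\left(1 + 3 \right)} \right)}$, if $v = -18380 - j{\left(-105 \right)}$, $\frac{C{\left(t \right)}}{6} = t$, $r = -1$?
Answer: $-14205$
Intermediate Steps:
$C{\left(t \right)} = 6 t$
$j{\left(B \right)} = B \left(145 + B\right)$
$F{\left(K \right)} = 25$ ($F{\left(K \right)} = \left(-1 - 4\right)^{2} = \left(-5\right)^{2} = 25$)
$v = -14180$ ($v = -18380 - - 105 \left(145 - 105\right) = -18380 - \left(-105\right) 40 = -18380 - -4200 = -18380 + 4200 = -14180$)
$v - F{\left(C{\left(1 + 3 \right)} \right)} = -14180 - 25 = -14205$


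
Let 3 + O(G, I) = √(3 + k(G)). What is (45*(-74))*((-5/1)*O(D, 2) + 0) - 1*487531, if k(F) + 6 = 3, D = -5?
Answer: -537481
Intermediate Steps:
k(F) = -3 (k(F) = -6 + 3 = -3)
O(G, I) = -3 (O(G, I) = -3 + √(3 - 3) = -3 + √0 = -3 + 0 = -3)
(45*(-74))*((-5/1)*O(D, 2) + 0) - 1*487531 = (45*(-74))*(-5/1*(-3) + 0) - 1*487531 = -3330*(-5*1*(-3) + 0) - 487531 = -3330*(-5*(-3) + 0) - 487531 = -3330*(15 + 0) - 487531 = -3330*15 - 487531 = -49950 - 487531 = -537481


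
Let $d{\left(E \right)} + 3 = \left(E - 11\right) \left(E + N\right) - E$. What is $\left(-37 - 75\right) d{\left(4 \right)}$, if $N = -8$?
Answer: $-2352$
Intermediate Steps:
$d{\left(E \right)} = -3 - E + \left(-11 + E\right) \left(-8 + E\right)$ ($d{\left(E \right)} = -3 - \left(E - \left(E - 11\right) \left(E - 8\right)\right) = -3 - \left(E - \left(-11 + E\right) \left(-8 + E\right)\right) = -3 - E + \left(-11 + E\right) \left(-8 + E\right)$)
$\left(-37 - 75\right) d{\left(4 \right)} = \left(-37 - 75\right) \left(85 + 4^{2} - 80\right) = - 112 \left(85 + 16 - 80\right) = \left(-112\right) 21 = -2352$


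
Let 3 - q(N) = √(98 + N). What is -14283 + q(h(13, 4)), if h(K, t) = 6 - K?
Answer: -14280 - √91 ≈ -14290.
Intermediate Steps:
q(N) = 3 - √(98 + N)
-14283 + q(h(13, 4)) = -14283 + (3 - √(98 + (6 - 1*13))) = -14283 + (3 - √(98 + (6 - 13))) = -14283 + (3 - √(98 - 7)) = -14283 + (3 - √91) = -14280 - √91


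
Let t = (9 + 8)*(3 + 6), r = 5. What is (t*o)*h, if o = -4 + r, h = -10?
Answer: -1530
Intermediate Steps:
t = 153 (t = 17*9 = 153)
o = 1 (o = -4 + 5 = 1)
(t*o)*h = (153*1)*(-10) = 153*(-10) = -1530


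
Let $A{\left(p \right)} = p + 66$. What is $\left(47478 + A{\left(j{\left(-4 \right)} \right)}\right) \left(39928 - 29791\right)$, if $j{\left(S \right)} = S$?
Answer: $481912980$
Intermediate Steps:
$A{\left(p \right)} = 66 + p$
$\left(47478 + A{\left(j{\left(-4 \right)} \right)}\right) \left(39928 - 29791\right) = \left(47478 + \left(66 - 4\right)\right) \left(39928 - 29791\right) = \left(47478 + 62\right) 10137 = 47540 \cdot 10137 = 481912980$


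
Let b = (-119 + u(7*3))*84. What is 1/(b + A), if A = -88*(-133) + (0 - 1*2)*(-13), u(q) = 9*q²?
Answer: 1/335130 ≈ 2.9839e-6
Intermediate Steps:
b = 323400 (b = (-119 + 9*(7*3)²)*84 = (-119 + 9*21²)*84 = (-119 + 9*441)*84 = (-119 + 3969)*84 = 3850*84 = 323400)
A = 11730 (A = 11704 + (0 - 2)*(-13) = 11704 - 2*(-13) = 11704 + 26 = 11730)
1/(b + A) = 1/(323400 + 11730) = 1/335130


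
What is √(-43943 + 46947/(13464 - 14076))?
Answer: I*√457981071/102 ≈ 209.81*I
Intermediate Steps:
√(-43943 + 46947/(13464 - 14076)) = √(-43943 + 46947/(-612)) = √(-43943 + 46947*(-1/612)) = √(-43943 - 15649/204) = √(-8980021/204) = I*√457981071/102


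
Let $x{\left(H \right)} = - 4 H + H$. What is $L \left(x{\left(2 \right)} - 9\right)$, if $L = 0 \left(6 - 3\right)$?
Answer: $0$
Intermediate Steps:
$x{\left(H \right)} = - 3 H$
$L = 0$ ($L = 0 \cdot 3 = 0$)
$L \left(x{\left(2 \right)} - 9\right) = 0 \left(\left(-3\right) 2 - 9\right) = 0 \left(-6 - 9\right) = 0 \left(-15\right) = 0$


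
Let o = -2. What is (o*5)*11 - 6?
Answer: -116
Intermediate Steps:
(o*5)*11 - 6 = -2*5*11 - 6 = -10*11 - 6 = -110 - 6 = -116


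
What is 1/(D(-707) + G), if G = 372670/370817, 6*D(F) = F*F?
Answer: 2224902/185354742653 ≈ 1.2003e-5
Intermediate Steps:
D(F) = F**2/6 (D(F) = (F*F)/6 = F**2/6)
G = 372670/370817 (G = 372670*(1/370817) = 372670/370817 ≈ 1.0050)
1/(D(-707) + G) = 1/((1/6)*(-707)**2 + 372670/370817) = 1/((1/6)*499849 + 372670/370817) = 1/(499849/6 + 372670/370817) = 1/(185354742653/2224902) = 2224902/185354742653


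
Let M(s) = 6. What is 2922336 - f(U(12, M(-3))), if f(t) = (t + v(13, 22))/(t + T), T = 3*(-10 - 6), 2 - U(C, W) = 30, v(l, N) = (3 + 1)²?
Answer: 55524381/19 ≈ 2.9223e+6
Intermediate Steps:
v(l, N) = 16 (v(l, N) = 4² = 16)
U(C, W) = -28 (U(C, W) = 2 - 1*30 = 2 - 30 = -28)
T = -48 (T = 3*(-16) = -48)
f(t) = (16 + t)/(-48 + t) (f(t) = (t + 16)/(t - 48) = (16 + t)/(-48 + t))
2922336 - f(U(12, M(-3))) = 2922336 - (16 - 28)/(-48 - 28) = 2922336 - (-12)/(-76) = 2922336 - (-1)*(-12)/76 = 2922336 - 1*3/19 = 2922336 - 3/19 = 55524381/19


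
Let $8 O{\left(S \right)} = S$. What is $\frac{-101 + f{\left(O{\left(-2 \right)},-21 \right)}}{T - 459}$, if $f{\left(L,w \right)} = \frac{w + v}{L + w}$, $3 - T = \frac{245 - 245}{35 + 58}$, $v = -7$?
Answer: $\frac{8473}{38760} \approx 0.2186$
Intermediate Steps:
$O{\left(S \right)} = \frac{S}{8}$
$T = 3$ ($T = 3 - \frac{245 - 245}{35 + 58} = 3 - \frac{0}{93} = 3 - 0 \cdot \frac{1}{93} = 3 - 0 = 3 + 0 = 3$)
$f{\left(L,w \right)} = \frac{-7 + w}{L + w}$ ($f{\left(L,w \right)} = \frac{w - 7}{L + w} = \frac{-7 + w}{L + w}$)
$\frac{-101 + f{\left(O{\left(-2 \right)},-21 \right)}}{T - 459} = \frac{-101 + \frac{-7 - 21}{\frac{1}{8} \left(-2\right) - 21}}{3 - 459} = \frac{-101 + \frac{1}{- \frac{1}{4} - 21} \left(-28\right)}{-456} = \left(-101 + \frac{1}{- \frac{85}{4}} \left(-28\right)\right) \left(- \frac{1}{456}\right) = \left(-101 - - \frac{112}{85}\right) \left(- \frac{1}{456}\right) = \left(-101 + \frac{112}{85}\right) \left(- \frac{1}{456}\right) = \left(- \frac{8473}{85}\right) \left(- \frac{1}{456}\right) = \frac{8473}{38760}$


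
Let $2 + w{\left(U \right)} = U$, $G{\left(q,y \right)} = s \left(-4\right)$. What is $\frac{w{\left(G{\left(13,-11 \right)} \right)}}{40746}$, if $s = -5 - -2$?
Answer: $\frac{5}{20373} \approx 0.00024542$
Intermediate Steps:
$s = -3$ ($s = -5 + 2 = -3$)
$G{\left(q,y \right)} = 12$ ($G{\left(q,y \right)} = \left(-3\right) \left(-4\right) = 12$)
$w{\left(U \right)} = -2 + U$
$\frac{w{\left(G{\left(13,-11 \right)} \right)}}{40746} = \frac{-2 + 12}{40746} = 10 \cdot \frac{1}{40746} = \frac{5}{20373}$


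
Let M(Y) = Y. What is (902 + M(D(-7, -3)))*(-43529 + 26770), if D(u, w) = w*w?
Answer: -15267449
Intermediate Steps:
D(u, w) = w²
(902 + M(D(-7, -3)))*(-43529 + 26770) = (902 + (-3)²)*(-43529 + 26770) = (902 + 9)*(-16759) = 911*(-16759) = -15267449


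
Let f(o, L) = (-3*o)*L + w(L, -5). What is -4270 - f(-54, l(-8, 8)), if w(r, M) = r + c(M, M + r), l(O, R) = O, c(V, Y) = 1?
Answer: -2967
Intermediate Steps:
w(r, M) = 1 + r (w(r, M) = r + 1 = 1 + r)
f(o, L) = 1 + L - 3*L*o (f(o, L) = (-3*o)*L + (1 + L) = -3*L*o + (1 + L) = 1 + L - 3*L*o)
-4270 - f(-54, l(-8, 8)) = -4270 - (1 - 8 - 3*(-8)*(-54)) = -4270 - (1 - 8 - 1296) = -4270 - 1*(-1303) = -4270 + 1303 = -2967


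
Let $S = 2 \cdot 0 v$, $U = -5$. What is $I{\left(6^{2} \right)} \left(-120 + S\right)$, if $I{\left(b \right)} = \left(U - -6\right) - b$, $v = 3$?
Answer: $4200$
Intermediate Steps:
$S = 0$ ($S = 2 \cdot 0 \cdot 3 = 0 \cdot 3 = 0$)
$I{\left(b \right)} = 1 - b$ ($I{\left(b \right)} = \left(-5 - -6\right) - b = \left(-5 + 6\right) - b = 1 - b$)
$I{\left(6^{2} \right)} \left(-120 + S\right) = \left(1 - 6^{2}\right) \left(-120 + 0\right) = \left(1 - 36\right) \left(-120\right) = \left(-35\right) \left(-120\right) = 4200$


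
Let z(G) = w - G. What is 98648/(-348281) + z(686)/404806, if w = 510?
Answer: -19997299872/70493119243 ≈ -0.28368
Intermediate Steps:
z(G) = 510 - G
98648/(-348281) + z(686)/404806 = 98648/(-348281) + (510 - 1*686)/404806 = 98648*(-1/348281) + (510 - 686)*(1/404806) = -98648/348281 - 176*1/404806 = -98648/348281 - 88/202403 = -19997299872/70493119243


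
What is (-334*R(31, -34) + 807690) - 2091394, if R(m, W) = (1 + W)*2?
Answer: -1261660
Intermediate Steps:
R(m, W) = 2 + 2*W
(-334*R(31, -34) + 807690) - 2091394 = (-334*(2 + 2*(-34)) + 807690) - 2091394 = (-334*(2 - 68) + 807690) - 2091394 = (-334*(-66) + 807690) - 2091394 = (22044 + 807690) - 2091394 = 829734 - 2091394 = -1261660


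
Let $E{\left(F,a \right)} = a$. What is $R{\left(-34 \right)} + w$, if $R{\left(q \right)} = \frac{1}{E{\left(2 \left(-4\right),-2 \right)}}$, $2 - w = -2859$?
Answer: $\frac{5721}{2} \approx 2860.5$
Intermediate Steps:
$w = 2861$ ($w = 2 - -2859 = 2 + 2859 = 2861$)
$R{\left(q \right)} = - \frac{1}{2}$ ($R{\left(q \right)} = \frac{1}{-2} = - \frac{1}{2}$)
$R{\left(-34 \right)} + w = - \frac{1}{2} + 2861 = \frac{5721}{2}$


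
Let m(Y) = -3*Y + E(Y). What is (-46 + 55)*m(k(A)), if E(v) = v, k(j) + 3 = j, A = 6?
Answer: -54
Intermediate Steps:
k(j) = -3 + j
m(Y) = -2*Y (m(Y) = -3*Y + Y = -2*Y)
(-46 + 55)*m(k(A)) = (-46 + 55)*(-2*(-3 + 6)) = 9*(-2*3) = 9*(-6) = -54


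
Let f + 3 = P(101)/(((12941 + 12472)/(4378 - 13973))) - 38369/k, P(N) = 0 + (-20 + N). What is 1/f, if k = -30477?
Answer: -258170667/8345012207 ≈ -0.030937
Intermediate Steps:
P(N) = -20 + N
f = -8345012207/258170667 (f = -3 + ((-20 + 101)/(((12941 + 12472)/(4378 - 13973))) - 38369/(-30477)) = -3 + (81/((25413/(-9595))) - 38369*(-1/30477)) = -3 + (81/((25413*(-1/9595))) + 38369/30477) = -3 + (81/(-25413/9595) + 38369/30477) = -3 + (81*(-9595/25413) + 38369/30477) = -3 + (-259065/8471 + 38369/30477) = -3 - 7570500206/258170667 = -8345012207/258170667 ≈ -32.324)
1/f = 1/(-8345012207/258170667) = -258170667/8345012207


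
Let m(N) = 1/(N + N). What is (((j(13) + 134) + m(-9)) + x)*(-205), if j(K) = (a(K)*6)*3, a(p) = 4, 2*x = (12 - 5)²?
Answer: -425170/9 ≈ -47241.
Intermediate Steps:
x = 49/2 (x = (12 - 5)²/2 = (½)*7² = (½)*49 = 49/2 ≈ 24.500)
j(K) = 72 (j(K) = (4*6)*3 = 24*3 = 72)
m(N) = 1/(2*N)
(((j(13) + 134) + m(-9)) + x)*(-205) = (((72 + 134) + (½)/(-9)) + 49/2)*(-205) = ((206 + (½)*(-⅑)) + 49/2)*(-205) = ((206 - 1/18) + 49/2)*(-205) = (3707/18 + 49/2)*(-205) = (2074/9)*(-205) = -425170/9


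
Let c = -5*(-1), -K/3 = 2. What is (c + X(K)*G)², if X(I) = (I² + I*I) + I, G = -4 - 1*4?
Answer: 273529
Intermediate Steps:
K = -6 (K = -3*2 = -6)
G = -8 (G = -4 - 4 = -8)
X(I) = I + 2*I² (X(I) = (I² + I²) + I = 2*I² + I = I + 2*I²)
c = 5
(c + X(K)*G)² = (5 - 6*(1 + 2*(-6))*(-8))² = (5 - 6*(1 - 12)*(-8))² = (5 - 6*(-11)*(-8))² = (5 + 66*(-8))² = (5 - 528)² = (-523)² = 273529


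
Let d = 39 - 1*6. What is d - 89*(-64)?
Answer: 5729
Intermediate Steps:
d = 33 (d = 39 - 6 = 33)
d - 89*(-64) = 33 - 89*(-64) = 33 + 5696 = 5729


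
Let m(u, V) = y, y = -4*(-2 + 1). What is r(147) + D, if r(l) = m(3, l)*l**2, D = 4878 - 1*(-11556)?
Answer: 102870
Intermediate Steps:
D = 16434 (D = 4878 + 11556 = 16434)
y = 4 (y = -4*(-1) = 4)
m(u, V) = 4
r(l) = 4*l**2
r(147) + D = 4*147**2 + 16434 = 4*21609 + 16434 = 86436 + 16434 = 102870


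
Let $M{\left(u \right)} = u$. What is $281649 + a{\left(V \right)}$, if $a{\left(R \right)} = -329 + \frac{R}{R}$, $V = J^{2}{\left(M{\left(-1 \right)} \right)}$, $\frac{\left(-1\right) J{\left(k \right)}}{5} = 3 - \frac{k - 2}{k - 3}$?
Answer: $281321$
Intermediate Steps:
$J{\left(k \right)} = -15 + \frac{5 \left(-2 + k\right)}{-3 + k}$ ($J{\left(k \right)} = - 5 \left(3 - \frac{k - 2}{k - 3}\right) = - 5 \left(3 - \frac{-2 + k}{-3 + k}\right) = -15 + \frac{5 \left(-2 + k\right)}{-3 + k}$)
$V = \frac{2025}{16}$ ($V = \left(\frac{5 \left(7 - -2\right)}{-3 - 1}\right)^{2} = \left(\frac{5 \left(7 + 2\right)}{-4}\right)^{2} = \left(5 \left(- \frac{1}{4}\right) 9\right)^{2} = \left(- \frac{45}{4}\right)^{2} = \frac{2025}{16} \approx 126.56$)
$a{\left(R \right)} = -328$ ($a{\left(R \right)} = -329 + 1 = -328$)
$281649 + a{\left(V \right)} = 281649 - 328 = 281321$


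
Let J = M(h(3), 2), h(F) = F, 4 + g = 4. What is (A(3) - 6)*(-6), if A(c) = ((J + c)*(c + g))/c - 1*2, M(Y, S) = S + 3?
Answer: 0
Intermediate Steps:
g = 0 (g = -4 + 4 = 0)
M(Y, S) = 3 + S
J = 5 (J = 3 + 2 = 5)
A(c) = 3 + c (A(c) = ((5 + c)*(c + 0))/c - 1*2 = ((5 + c)*c)/c - 2 = (c*(5 + c))/c - 2 = (5 + c) - 2 = 3 + c)
(A(3) - 6)*(-6) = ((3 + 3) - 6)*(-6) = (6 - 6)*(-6) = 0*(-6) = 0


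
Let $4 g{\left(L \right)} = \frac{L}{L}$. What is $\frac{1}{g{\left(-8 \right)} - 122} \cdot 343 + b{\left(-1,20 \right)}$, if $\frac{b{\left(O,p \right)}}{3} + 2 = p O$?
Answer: $- \frac{33514}{487} \approx -68.817$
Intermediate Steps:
$b{\left(O,p \right)} = -6 + 3 O p$ ($b{\left(O,p \right)} = -6 + 3 p O = -6 + 3 O p$)
$g{\left(L \right)} = \frac{1}{4}$ ($g{\left(L \right)} = \frac{L \frac{1}{L}}{4} = \frac{1}{4} \cdot 1 = \frac{1}{4}$)
$\frac{1}{g{\left(-8 \right)} - 122} \cdot 343 + b{\left(-1,20 \right)} = \frac{1}{\frac{1}{4} - 122} \cdot 343 + \left(-6 + 3 \left(-1\right) 20\right) = \frac{1}{- \frac{487}{4}} \cdot 343 - 66 = \left(- \frac{4}{487}\right) 343 - 66 = - \frac{1372}{487} - 66 = - \frac{33514}{487}$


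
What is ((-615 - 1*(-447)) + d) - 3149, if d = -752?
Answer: -4069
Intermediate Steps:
((-615 - 1*(-447)) + d) - 3149 = ((-615 - 1*(-447)) - 752) - 3149 = ((-615 + 447) - 752) - 3149 = (-168 - 752) - 3149 = -920 - 3149 = -4069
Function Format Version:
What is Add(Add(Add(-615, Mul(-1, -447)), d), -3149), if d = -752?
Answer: -4069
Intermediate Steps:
Add(Add(Add(-615, Mul(-1, -447)), d), -3149) = Add(Add(Add(-615, Mul(-1, -447)), -752), -3149) = Add(Add(Add(-615, 447), -752), -3149) = Add(Add(-168, -752), -3149) = Add(-920, -3149) = -4069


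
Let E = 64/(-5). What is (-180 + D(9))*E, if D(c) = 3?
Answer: 11328/5 ≈ 2265.6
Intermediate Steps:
E = -64/5 (E = 64*(-⅕) = -64/5 ≈ -12.800)
(-180 + D(9))*E = (-180 + 3)*(-64/5) = -177*(-64/5) = 11328/5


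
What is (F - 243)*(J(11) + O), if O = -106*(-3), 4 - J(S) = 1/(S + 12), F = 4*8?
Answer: -1562455/23 ≈ -67933.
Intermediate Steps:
F = 32
J(S) = 4 - 1/(12 + S) (J(S) = 4 - 1/(S + 12) = 4 - 1/(12 + S))
O = 318
(F - 243)*(J(11) + O) = (32 - 243)*((47 + 4*11)/(12 + 11) + 318) = -211*((47 + 44)/23 + 318) = -211*((1/23)*91 + 318) = -211*(91/23 + 318) = -211*7405/23 = -1562455/23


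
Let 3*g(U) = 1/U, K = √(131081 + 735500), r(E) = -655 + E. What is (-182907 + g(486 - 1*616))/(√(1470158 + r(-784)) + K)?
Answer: -71333731/(390*√866581 + 1170*√163191) ≈ -85.358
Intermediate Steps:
K = √866581 ≈ 930.90
g(U) = 1/(3*U)
(-182907 + g(486 - 1*616))/(√(1470158 + r(-784)) + K) = (-182907 + 1/(3*(486 - 1*616)))/(√(1470158 + (-655 - 784)) + √866581) = (-182907 + 1/(3*(486 - 616)))/(√(1470158 - 1439) + √866581) = (-182907 + (⅓)/(-130))/(√1468719 + √866581) = (-182907 + (⅓)*(-1/130))/(3*√163191 + √866581) = (-182907 - 1/390)/(√866581 + 3*√163191) = -71333731/(390*(√866581 + 3*√163191))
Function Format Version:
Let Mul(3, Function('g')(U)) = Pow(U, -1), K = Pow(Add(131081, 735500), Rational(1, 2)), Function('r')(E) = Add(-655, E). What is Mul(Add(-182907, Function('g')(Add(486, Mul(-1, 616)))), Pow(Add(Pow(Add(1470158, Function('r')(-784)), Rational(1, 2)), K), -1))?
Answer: Mul(-71333731, Pow(Add(Mul(390, Pow(866581, Rational(1, 2))), Mul(1170, Pow(163191, Rational(1, 2)))), -1)) ≈ -85.358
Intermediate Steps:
K = Pow(866581, Rational(1, 2)) ≈ 930.90
Function('g')(U) = Mul(Rational(1, 3), Pow(U, -1))
Mul(Add(-182907, Function('g')(Add(486, Mul(-1, 616)))), Pow(Add(Pow(Add(1470158, Function('r')(-784)), Rational(1, 2)), K), -1)) = Mul(Add(-182907, Mul(Rational(1, 3), Pow(Add(486, Mul(-1, 616)), -1))), Pow(Add(Pow(Add(1470158, Add(-655, -784)), Rational(1, 2)), Pow(866581, Rational(1, 2))), -1)) = Mul(Add(-182907, Mul(Rational(1, 3), Pow(Add(486, -616), -1))), Pow(Add(Pow(Add(1470158, -1439), Rational(1, 2)), Pow(866581, Rational(1, 2))), -1)) = Mul(Add(-182907, Mul(Rational(1, 3), Pow(-130, -1))), Pow(Add(Pow(1468719, Rational(1, 2)), Pow(866581, Rational(1, 2))), -1)) = Mul(Add(-182907, Mul(Rational(1, 3), Rational(-1, 130))), Pow(Add(Mul(3, Pow(163191, Rational(1, 2))), Pow(866581, Rational(1, 2))), -1)) = Mul(Add(-182907, Rational(-1, 390)), Pow(Add(Pow(866581, Rational(1, 2)), Mul(3, Pow(163191, Rational(1, 2)))), -1)) = Mul(Rational(-71333731, 390), Pow(Add(Pow(866581, Rational(1, 2)), Mul(3, Pow(163191, Rational(1, 2)))), -1))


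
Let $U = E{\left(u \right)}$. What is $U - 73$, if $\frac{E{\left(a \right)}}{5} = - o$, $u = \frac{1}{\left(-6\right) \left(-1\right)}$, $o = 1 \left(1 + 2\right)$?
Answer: $-88$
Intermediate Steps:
$o = 3$ ($o = 1 \cdot 3 = 3$)
$u = \frac{1}{6} \approx 0.16667$
$E{\left(a \right)} = -15$ ($E{\left(a \right)} = 5 \left(\left(-1\right) 3\right) = 5 \left(-3\right) = -15$)
$U = -15$
$U - 73 = -15 - 73 = -88$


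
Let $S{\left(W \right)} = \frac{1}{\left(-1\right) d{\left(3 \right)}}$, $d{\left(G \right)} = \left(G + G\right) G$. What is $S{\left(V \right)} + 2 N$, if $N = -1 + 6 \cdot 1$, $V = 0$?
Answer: $\frac{179}{18} \approx 9.9444$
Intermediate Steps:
$N = 5$ ($N = -1 + 6 = 5$)
$d{\left(G \right)} = 2 G^{2}$ ($d{\left(G \right)} = 2 G G = 2 G^{2}$)
$S{\left(W \right)} = - \frac{1}{18}$ ($S{\left(W \right)} = \frac{1}{\left(-1\right) 2 \cdot 3^{2}} = \frac{1}{\left(-1\right) 2 \cdot 9} = \frac{1}{\left(-1\right) 18} = \frac{1}{-18} = - \frac{1}{18}$)
$S{\left(V \right)} + 2 N = - \frac{1}{18} + 2 \cdot 5 = - \frac{1}{18} + 10 = \frac{179}{18}$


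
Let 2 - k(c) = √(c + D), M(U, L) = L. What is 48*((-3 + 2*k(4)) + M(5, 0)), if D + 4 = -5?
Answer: 48 - 96*I*√5 ≈ 48.0 - 214.66*I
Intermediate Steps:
D = -9 (D = -4 - 5 = -9)
k(c) = 2 - √(-9 + c) (k(c) = 2 - √(c - 9) = 2 - √(-9 + c))
48*((-3 + 2*k(4)) + M(5, 0)) = 48*((-3 + 2*(2 - √(-9 + 4))) + 0) = 48*((-3 + 2*(2 - √(-5))) + 0) = 48*((-3 + 2*(2 - I*√5)) + 0) = 48*((-3 + (4 - 2*I*√5)) + 0) = 48*((1 - 2*I*√5) + 0) = 48*(1 - 2*I*√5) = 48 - 96*I*√5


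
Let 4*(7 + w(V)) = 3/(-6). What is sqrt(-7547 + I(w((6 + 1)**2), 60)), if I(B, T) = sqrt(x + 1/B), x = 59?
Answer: sqrt(-24520203 + 57*sqrt(191235))/57 ≈ 86.829*I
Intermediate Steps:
w(V) = -57/8 (w(V) = -7 + (3/(-6))/4 = -7 + (3*(-1/6))/4 = -7 + (1/4)*(-1/2) = -7 - 1/8 = -57/8)
I(B, T) = sqrt(59 + 1/B)
sqrt(-7547 + I(w((6 + 1)**2), 60)) = sqrt(-7547 + sqrt(59 + 1/(-57/8))) = sqrt(-7547 + sqrt(59 - 8/57)) = sqrt(-7547 + sqrt(3355/57)) = sqrt(-7547 + sqrt(191235)/57)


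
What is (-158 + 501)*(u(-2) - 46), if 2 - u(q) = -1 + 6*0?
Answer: -14749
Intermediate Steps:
u(q) = 3 (u(q) = 2 - (-1 + 6*0) = 2 - (-1 + 0) = 2 - 1*(-1) = 2 + 1 = 3)
(-158 + 501)*(u(-2) - 46) = (-158 + 501)*(3 - 46) = 343*(-43) = -14749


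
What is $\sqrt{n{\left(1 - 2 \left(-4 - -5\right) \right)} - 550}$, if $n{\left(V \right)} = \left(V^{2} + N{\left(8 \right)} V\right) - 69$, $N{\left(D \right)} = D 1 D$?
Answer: $i \sqrt{682} \approx 26.115 i$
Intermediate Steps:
$N{\left(D \right)} = D^{2}$ ($N{\left(D \right)} = D D = D^{2}$)
$n{\left(V \right)} = -69 + V^{2} + 64 V$ ($n{\left(V \right)} = \left(V^{2} + 8^{2} V\right) - 69 = \left(V^{2} + 64 V\right) - 69 = -69 + V^{2} + 64 V$)
$\sqrt{n{\left(1 - 2 \left(-4 - -5\right) \right)} - 550} = \sqrt{\left(-69 + \left(1 - 2 \left(-4 - -5\right)\right)^{2} + 64 \left(1 - 2 \left(-4 - -5\right)\right)\right) - 550} = \sqrt{\left(-69 + \left(1 - 2 \left(-4 + 5\right)\right)^{2} + 64 \left(1 - 2 \left(-4 + 5\right)\right)\right) - 550} = \sqrt{\left(-69 + \left(1 - 2\right)^{2} + 64 \left(1 - 2\right)\right) - 550} = \sqrt{\left(-69 + \left(-1\right)^{2} + 64 \left(-1\right)\right) - 550} = \sqrt{\left(-69 + 1 - 64\right) - 550} = \sqrt{-132 - 550} = \sqrt{-682} = i \sqrt{682}$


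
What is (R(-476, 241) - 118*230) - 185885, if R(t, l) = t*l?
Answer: -327741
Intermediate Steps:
R(t, l) = l*t
(R(-476, 241) - 118*230) - 185885 = (241*(-476) - 118*230) - 185885 = (-114716 - 27140) - 185885 = -141856 - 185885 = -327741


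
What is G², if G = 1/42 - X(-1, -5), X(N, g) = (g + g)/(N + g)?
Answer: 529/196 ≈ 2.6990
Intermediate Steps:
X(N, g) = 2*g/(N + g) (X(N, g) = (2*g)/(N + g) = 2*g/(N + g))
G = -23/14 (G = 1/42 - 2*(-5)/(-1 - 5) = 1/42 - 2*(-5)/(-6) = 1/42 - 2*(-5)*(-1)/6 = 1/42 - 1*5/3 = 1/42 - 5/3 = -23/14 ≈ -1.6429)
G² = (-23/14)² = 529/196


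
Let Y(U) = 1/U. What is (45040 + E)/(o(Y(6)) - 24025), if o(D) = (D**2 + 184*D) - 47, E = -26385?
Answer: -95940/123641 ≈ -0.77596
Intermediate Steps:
Y(U) = 1/U
o(D) = -47 + D**2 + 184*D
(45040 + E)/(o(Y(6)) - 24025) = (45040 - 26385)/((-47 + (1/6)**2 + 184/6) - 24025) = 18655/((-47 + (1/6)**2 + 184*(1/6)) - 24025) = 18655/((-47 + 1/36 + 92/3) - 24025) = 18655/(-587/36 - 24025) = 18655/(-865487/36) = 18655*(-36/865487) = -95940/123641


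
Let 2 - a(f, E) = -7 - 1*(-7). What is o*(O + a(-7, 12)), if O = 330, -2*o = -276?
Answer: 45816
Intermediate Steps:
o = 138 (o = -1/2*(-276) = 138)
a(f, E) = 2 (a(f, E) = 2 - (-7 - 1*(-7)) = 2 - (-7 + 7) = 2 - 1*0 = 2 + 0 = 2)
o*(O + a(-7, 12)) = 138*(330 + 2) = 138*332 = 45816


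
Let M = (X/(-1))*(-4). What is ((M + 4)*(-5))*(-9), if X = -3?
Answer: -360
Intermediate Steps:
M = -12 (M = -3/(-1)*(-4) = -3*(-1)*(-4) = 3*(-4) = -12)
((M + 4)*(-5))*(-9) = ((-12 + 4)*(-5))*(-9) = -8*(-5)*(-9) = 40*(-9) = -360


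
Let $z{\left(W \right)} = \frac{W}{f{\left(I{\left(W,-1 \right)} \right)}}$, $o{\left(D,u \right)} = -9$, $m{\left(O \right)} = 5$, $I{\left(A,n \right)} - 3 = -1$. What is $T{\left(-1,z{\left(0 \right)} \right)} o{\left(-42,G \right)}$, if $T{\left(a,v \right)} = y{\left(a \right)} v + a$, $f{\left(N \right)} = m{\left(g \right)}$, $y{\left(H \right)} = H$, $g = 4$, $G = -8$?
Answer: $9$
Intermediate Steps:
$I{\left(A,n \right)} = 2$ ($I{\left(A,n \right)} = 3 - 1 = 2$)
$f{\left(N \right)} = 5$
$z{\left(W \right)} = \frac{W}{5}$
$T{\left(a,v \right)} = a + a v$ ($T{\left(a,v \right)} = a v + a = a + a v$)
$T{\left(-1,z{\left(0 \right)} \right)} o{\left(-42,G \right)} = - (1 + \frac{1}{5} \cdot 0) \left(-9\right) = - (1 + 0) \left(-9\right) = \left(-1\right) 1 \left(-9\right) = \left(-1\right) \left(-9\right) = 9$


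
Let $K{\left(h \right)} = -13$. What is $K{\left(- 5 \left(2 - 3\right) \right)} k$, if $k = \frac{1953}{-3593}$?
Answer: $\frac{25389}{3593} \approx 7.0662$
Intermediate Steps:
$k = - \frac{1953}{3593}$ ($k = 1953 \left(- \frac{1}{3593}\right) = - \frac{1953}{3593} \approx -0.54356$)
$K{\left(- 5 \left(2 - 3\right) \right)} k = \left(-13\right) \left(- \frac{1953}{3593}\right) = \frac{25389}{3593}$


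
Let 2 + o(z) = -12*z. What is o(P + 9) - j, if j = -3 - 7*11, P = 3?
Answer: -66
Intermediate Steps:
o(z) = -2 - 12*z
j = -80 (j = -3 - 77 = -80)
o(P + 9) - j = (-2 - 12*(3 + 9)) - 1*(-80) = (-2 - 12*12) + 80 = (-2 - 144) + 80 = -146 + 80 = -66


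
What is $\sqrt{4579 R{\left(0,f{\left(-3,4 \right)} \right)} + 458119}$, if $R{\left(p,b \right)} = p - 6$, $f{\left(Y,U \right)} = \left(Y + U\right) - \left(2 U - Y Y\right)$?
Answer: $\sqrt{430645} \approx 656.24$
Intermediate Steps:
$f{\left(Y,U \right)} = Y + Y^{2} - U$ ($f{\left(Y,U \right)} = \left(U + Y\right) - \left(- Y^{2} + 2 U\right) = Y + Y^{2} - U$)
$R{\left(p,b \right)} = -6 + p$ ($R{\left(p,b \right)} = p - 6 = -6 + p$)
$\sqrt{4579 R{\left(0,f{\left(-3,4 \right)} \right)} + 458119} = \sqrt{4579 \left(-6 + 0\right) + 458119} = \sqrt{4579 \left(-6\right) + 458119} = \sqrt{-27474 + 458119} = \sqrt{430645}$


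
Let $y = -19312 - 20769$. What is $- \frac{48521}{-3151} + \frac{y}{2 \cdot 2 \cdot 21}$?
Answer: $- \frac{122219467}{264684} \approx -461.76$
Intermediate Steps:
$y = -40081$ ($y = -19312 - 20769 = -40081$)
$- \frac{48521}{-3151} + \frac{y}{2 \cdot 2 \cdot 21} = - \frac{48521}{-3151} - \frac{40081}{2 \cdot 2 \cdot 21} = \left(-48521\right) \left(- \frac{1}{3151}\right) - \frac{40081}{4 \cdot 21} = \frac{48521}{3151} - \frac{40081}{84} = - \frac{122219467}{264684}$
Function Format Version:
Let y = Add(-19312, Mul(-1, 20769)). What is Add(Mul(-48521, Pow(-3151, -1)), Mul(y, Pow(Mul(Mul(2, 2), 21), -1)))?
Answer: Rational(-122219467, 264684) ≈ -461.76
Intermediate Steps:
y = -40081 (y = Add(-19312, -20769) = -40081)
Add(Mul(-48521, Pow(-3151, -1)), Mul(y, Pow(Mul(Mul(2, 2), 21), -1))) = Add(Mul(-48521, Pow(-3151, -1)), Mul(-40081, Pow(Mul(Mul(2, 2), 21), -1))) = Add(Mul(-48521, Rational(-1, 3151)), Mul(-40081, Pow(Mul(4, 21), -1))) = Add(Rational(48521, 3151), Mul(-40081, Pow(84, -1))) = Add(Rational(48521, 3151), Mul(-40081, Rational(1, 84))) = Add(Rational(48521, 3151), Rational(-40081, 84)) = Rational(-122219467, 264684)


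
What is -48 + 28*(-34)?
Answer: -1000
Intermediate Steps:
-48 + 28*(-34) = -48 - 952 = -1000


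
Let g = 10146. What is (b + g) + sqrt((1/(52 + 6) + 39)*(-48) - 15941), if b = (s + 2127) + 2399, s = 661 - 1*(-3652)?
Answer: 18985 + I*sqrt(14981429)/29 ≈ 18985.0 + 133.47*I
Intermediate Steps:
s = 4313 (s = 661 + 3652 = 4313)
b = 8839 (b = (4313 + 2127) + 2399 = 6440 + 2399 = 8839)
(b + g) + sqrt((1/(52 + 6) + 39)*(-48) - 15941) = (8839 + 10146) + sqrt((1/(52 + 6) + 39)*(-48) - 15941) = 18985 + sqrt((1/58 + 39)*(-48) - 15941) = 18985 + sqrt((2263/58)*(-48) - 15941) = 18985 + sqrt(-54312/29 - 15941) = 18985 + sqrt(-516601/29) = 18985 + I*sqrt(14981429)/29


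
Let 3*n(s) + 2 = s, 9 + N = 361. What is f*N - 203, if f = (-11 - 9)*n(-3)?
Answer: 34591/3 ≈ 11530.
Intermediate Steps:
N = 352 (N = -9 + 361 = 352)
n(s) = -⅔ + s/3
f = 100/3 (f = (-11 - 9)*(-⅔ + (⅓)*(-3)) = -20*(-⅔ - 1) = -20*(-5/3) = 100/3 ≈ 33.333)
f*N - 203 = (100/3)*352 - 203 = 35200/3 - 203 = 34591/3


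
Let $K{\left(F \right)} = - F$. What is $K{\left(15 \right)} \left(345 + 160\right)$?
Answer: $-7575$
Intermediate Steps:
$K{\left(15 \right)} \left(345 + 160\right) = \left(-1\right) 15 \left(345 + 160\right) = \left(-15\right) 505 = -7575$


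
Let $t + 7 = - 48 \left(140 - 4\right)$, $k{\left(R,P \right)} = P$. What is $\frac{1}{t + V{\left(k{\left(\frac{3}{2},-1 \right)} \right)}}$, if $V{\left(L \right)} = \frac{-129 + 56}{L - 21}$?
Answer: $- \frac{22}{143697} \approx -0.0001531$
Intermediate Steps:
$V{\left(L \right)} = - \frac{73}{-21 + L}$
$t = -6535$ ($t = -7 - 48 \left(140 - 4\right) = -7 - 6528 = -6535$)
$\frac{1}{t + V{\left(k{\left(\frac{3}{2},-1 \right)} \right)}} = \frac{1}{-6535 - \frac{73}{-21 - 1}} = \frac{1}{-6535 - \frac{73}{-22}} = \frac{1}{-6535 - - \frac{73}{22}} = \frac{1}{-6535 + \frac{73}{22}} = \frac{1}{- \frac{143697}{22}} = - \frac{22}{143697}$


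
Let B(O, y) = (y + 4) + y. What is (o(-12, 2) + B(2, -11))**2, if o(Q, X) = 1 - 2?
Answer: 361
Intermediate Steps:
o(Q, X) = -1
B(O, y) = 4 + 2*y (B(O, y) = (4 + y) + y = 4 + 2*y)
(o(-12, 2) + B(2, -11))**2 = (-1 + (4 + 2*(-11)))**2 = (-1 + (4 - 22))**2 = (-1 - 18)**2 = (-19)**2 = 361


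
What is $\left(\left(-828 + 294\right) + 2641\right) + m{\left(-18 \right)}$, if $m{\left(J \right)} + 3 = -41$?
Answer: $2063$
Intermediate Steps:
$m{\left(J \right)} = -44$ ($m{\left(J \right)} = -3 - 41 = -44$)
$\left(\left(-828 + 294\right) + 2641\right) + m{\left(-18 \right)} = \left(\left(-828 + 294\right) + 2641\right) - 44 = \left(-534 + 2641\right) - 44 = 2107 - 44 = 2063$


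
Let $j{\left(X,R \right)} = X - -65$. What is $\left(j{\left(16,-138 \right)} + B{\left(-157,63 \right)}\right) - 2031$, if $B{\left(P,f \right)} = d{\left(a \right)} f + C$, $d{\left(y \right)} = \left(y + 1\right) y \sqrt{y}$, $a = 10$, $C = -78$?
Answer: $-2028 + 6930 \sqrt{10} \approx 19887.0$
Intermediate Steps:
$j{\left(X,R \right)} = 65 + X$ ($j{\left(X,R \right)} = X + 65 = 65 + X$)
$d{\left(y \right)} = y^{\frac{3}{2}} \left(1 + y\right)$ ($d{\left(y \right)} = \left(1 + y\right) y^{\frac{3}{2}} = y^{\frac{3}{2}} \left(1 + y\right)$)
$B{\left(P,f \right)} = -78 + 110 f \sqrt{10}$ ($B{\left(P,f \right)} = 10^{\frac{3}{2}} \left(1 + 10\right) f - 78 = 10 \sqrt{10} \cdot 11 f - 78 = 110 \sqrt{10} f - 78 = 110 f \sqrt{10} - 78 = -78 + 110 f \sqrt{10}$)
$\left(j{\left(16,-138 \right)} + B{\left(-157,63 \right)}\right) - 2031 = \left(\left(65 + 16\right) - \left(78 - 6930 \sqrt{10}\right)\right) - 2031 = \left(81 - \left(78 - 6930 \sqrt{10}\right)\right) - 2031 = \left(3 + 6930 \sqrt{10}\right) - 2031 = -2028 + 6930 \sqrt{10}$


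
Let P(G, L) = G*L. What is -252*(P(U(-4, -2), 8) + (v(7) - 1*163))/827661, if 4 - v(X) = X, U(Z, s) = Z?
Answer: 16632/275887 ≈ 0.060286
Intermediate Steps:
v(X) = 4 - X
-252*(P(U(-4, -2), 8) + (v(7) - 1*163))/827661 = -252*(-4*8 + ((4 - 1*7) - 1*163))/827661 = -252*(-32 + ((4 - 7) - 163))*(1/827661) = -252*(-32 + (-3 - 163))*(1/827661) = -252*(-32 - 166)*(1/827661) = -252*(-198)*(1/827661) = 49896*(1/827661) = 16632/275887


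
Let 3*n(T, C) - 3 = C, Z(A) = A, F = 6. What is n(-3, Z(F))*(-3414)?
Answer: -10242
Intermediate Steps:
n(T, C) = 1 + C/3
n(-3, Z(F))*(-3414) = (1 + (⅓)*6)*(-3414) = (1 + 2)*(-3414) = 3*(-3414) = -10242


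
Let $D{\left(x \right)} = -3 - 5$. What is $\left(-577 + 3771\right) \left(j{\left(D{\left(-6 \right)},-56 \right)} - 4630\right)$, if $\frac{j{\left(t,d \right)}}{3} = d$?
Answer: $-15324812$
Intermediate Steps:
$D{\left(x \right)} = -8$ ($D{\left(x \right)} = -3 - 5 = -8$)
$j{\left(t,d \right)} = 3 d$
$\left(-577 + 3771\right) \left(j{\left(D{\left(-6 \right)},-56 \right)} - 4630\right) = \left(-577 + 3771\right) \left(3 \left(-56\right) - 4630\right) = 3194 \left(-168 - 4630\right) = 3194 \left(-4798\right) = -15324812$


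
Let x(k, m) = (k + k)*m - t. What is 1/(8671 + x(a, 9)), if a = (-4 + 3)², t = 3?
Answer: 1/8686 ≈ 0.00011513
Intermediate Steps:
a = 1 (a = (-1)² = 1)
x(k, m) = -3 + 2*k*m (x(k, m) = (k + k)*m - 1*3 = (2*k)*m - 3 = 2*k*m - 3 = -3 + 2*k*m)
1/(8671 + x(a, 9)) = 1/(8671 + (-3 + 2*1*9)) = 1/(8671 + (-3 + 18)) = 1/(8671 + 15) = 1/8686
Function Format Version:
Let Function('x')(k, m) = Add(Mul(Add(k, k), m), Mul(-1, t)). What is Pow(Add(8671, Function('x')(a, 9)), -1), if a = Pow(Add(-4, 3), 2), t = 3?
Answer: Rational(1, 8686) ≈ 0.00011513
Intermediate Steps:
a = 1 (a = Pow(-1, 2) = 1)
Function('x')(k, m) = Add(-3, Mul(2, k, m)) (Function('x')(k, m) = Add(Mul(Add(k, k), m), Mul(-1, 3)) = Add(Mul(Mul(2, k), m), -3) = Add(Mul(2, k, m), -3) = Add(-3, Mul(2, k, m)))
Pow(Add(8671, Function('x')(a, 9)), -1) = Pow(Add(8671, Add(-3, Mul(2, 1, 9))), -1) = Pow(Add(8671, Add(-3, 18)), -1) = Pow(Add(8671, 15), -1) = Pow(8686, -1) = Rational(1, 8686)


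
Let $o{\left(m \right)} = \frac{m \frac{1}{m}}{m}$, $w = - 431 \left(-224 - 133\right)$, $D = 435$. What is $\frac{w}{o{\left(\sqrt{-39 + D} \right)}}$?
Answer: $923202 \sqrt{11} \approx 3.0619 \cdot 10^{6}$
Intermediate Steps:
$w = 153867$ ($w = \left(-431\right) \left(-357\right) = 153867$)
$o{\left(m \right)} = \frac{1}{m}$ ($o{\left(m \right)} = 1 \frac{1}{m} = \frac{1}{m}$)
$\frac{w}{o{\left(\sqrt{-39 + D} \right)}} = \frac{153867}{\frac{1}{\sqrt{-39 + 435}}} = \frac{153867}{\frac{1}{\sqrt{396}}} = \frac{153867}{\frac{1}{6 \sqrt{11}}} = \frac{153867}{\frac{1}{66} \sqrt{11}} = 153867 \cdot 6 \sqrt{11} = 923202 \sqrt{11}$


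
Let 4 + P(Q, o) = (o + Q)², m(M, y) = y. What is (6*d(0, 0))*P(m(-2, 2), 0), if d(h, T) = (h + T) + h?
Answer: 0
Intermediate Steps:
d(h, T) = T + 2*h (d(h, T) = (T + h) + h = T + 2*h)
P(Q, o) = -4 + (Q + o)² (P(Q, o) = -4 + (o + Q)² = -4 + (Q + o)²)
(6*d(0, 0))*P(m(-2, 2), 0) = (6*(0 + 2*0))*(-4 + (2 + 0)²) = (6*(0 + 0))*(-4 + 2²) = (6*0)*(-4 + 4) = 0*0 = 0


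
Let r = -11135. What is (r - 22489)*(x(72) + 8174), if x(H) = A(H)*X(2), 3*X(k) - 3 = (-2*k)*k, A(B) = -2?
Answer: -274954656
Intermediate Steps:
X(k) = 1 - 2*k**2/3 (X(k) = 1 + ((-2*k)*k)/3 = 1 + (-2*k**2)/3 = 1 - 2*k**2/3)
x(H) = 10/3 (x(H) = -2*(1 - 2/3*2**2) = -2*(1 - 2/3*4) = -2*(1 - 8/3) = -2*(-5/3) = 10/3)
(r - 22489)*(x(72) + 8174) = (-11135 - 22489)*(10/3 + 8174) = -33624*24532/3 = -274954656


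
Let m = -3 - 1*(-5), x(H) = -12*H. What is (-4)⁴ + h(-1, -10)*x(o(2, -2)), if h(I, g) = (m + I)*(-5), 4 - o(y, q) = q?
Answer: 616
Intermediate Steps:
o(y, q) = 4 - q
m = 2 (m = -3 + 5 = 2)
h(I, g) = -10 - 5*I (h(I, g) = (2 + I)*(-5) = -10 - 5*I)
(-4)⁴ + h(-1, -10)*x(o(2, -2)) = (-4)⁴ + (-10 - 5*(-1))*(-12*(4 - 1*(-2))) = 256 + (-10 + 5)*(-12*(4 + 2)) = 256 - (-60)*6 = 256 - 5*(-72) = 256 + 360 = 616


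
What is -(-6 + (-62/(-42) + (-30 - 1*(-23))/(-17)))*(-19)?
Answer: -27892/357 ≈ -78.129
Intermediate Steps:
-(-6 + (-62/(-42) + (-30 - 1*(-23))/(-17)))*(-19) = -(-6 + (-62*(-1/42) + (-30 + 23)*(-1/17)))*(-19) = -(-6 + (31/21 - 7*(-1/17)))*(-19) = -(-6 + (31/21 + 7/17))*(-19) = -(-6 + 674/357)*(-19) = -(-1468)*(-19)/357 = -1*27892/357 = -27892/357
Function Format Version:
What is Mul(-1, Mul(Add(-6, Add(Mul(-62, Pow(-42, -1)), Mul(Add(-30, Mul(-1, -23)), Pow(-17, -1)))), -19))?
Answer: Rational(-27892, 357) ≈ -78.129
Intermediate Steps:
Mul(-1, Mul(Add(-6, Add(Mul(-62, Pow(-42, -1)), Mul(Add(-30, Mul(-1, -23)), Pow(-17, -1)))), -19)) = Mul(-1, Mul(Add(-6, Add(Mul(-62, Rational(-1, 42)), Mul(Add(-30, 23), Rational(-1, 17)))), -19)) = Mul(-1, Mul(Add(-6, Add(Rational(31, 21), Mul(-7, Rational(-1, 17)))), -19)) = Mul(-1, Mul(Add(-6, Add(Rational(31, 21), Rational(7, 17))), -19)) = Mul(-1, Mul(Add(-6, Rational(674, 357)), -19)) = Mul(-1, Mul(Rational(-1468, 357), -19)) = Mul(-1, Rational(27892, 357)) = Rational(-27892, 357)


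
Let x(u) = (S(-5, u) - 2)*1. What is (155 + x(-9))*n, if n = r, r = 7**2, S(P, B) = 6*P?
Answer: 6027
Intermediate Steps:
r = 49
n = 49
x(u) = -32 (x(u) = (6*(-5) - 2)*1 = (-30 - 2)*1 = -32*1 = -32)
(155 + x(-9))*n = (155 - 32)*49 = 123*49 = 6027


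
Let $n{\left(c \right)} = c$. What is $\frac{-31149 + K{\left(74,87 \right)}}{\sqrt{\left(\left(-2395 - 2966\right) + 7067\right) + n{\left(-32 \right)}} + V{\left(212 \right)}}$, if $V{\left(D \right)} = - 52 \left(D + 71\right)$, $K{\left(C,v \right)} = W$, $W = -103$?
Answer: $\frac{229952216}{108279491} + \frac{46878 \sqrt{186}}{108279491} \approx 2.1296$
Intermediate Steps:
$K{\left(C,v \right)} = -103$
$V{\left(D \right)} = -3692 - 52 D$ ($V{\left(D \right)} = - 52 \left(71 + D\right) = -3692 - 52 D$)
$\frac{-31149 + K{\left(74,87 \right)}}{\sqrt{\left(\left(-2395 - 2966\right) + 7067\right) + n{\left(-32 \right)}} + V{\left(212 \right)}} = \frac{-31149 - 103}{\sqrt{\left(\left(-2395 - 2966\right) + 7067\right) - 32} - 14716} = - \frac{31252}{\sqrt{\left(-5361 + 7067\right) - 32} - 14716} = - \frac{31252}{\sqrt{1706 - 32} - 14716} = - \frac{31252}{\sqrt{1674} - 14716} = - \frac{31252}{3 \sqrt{186} - 14716} = - \frac{31252}{-14716 + 3 \sqrt{186}}$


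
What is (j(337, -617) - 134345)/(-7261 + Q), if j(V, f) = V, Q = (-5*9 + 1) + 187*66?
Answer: -134008/5037 ≈ -26.605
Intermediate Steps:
Q = 12298 (Q = (-45 + 1) + 12342 = -44 + 12342 = 12298)
(j(337, -617) - 134345)/(-7261 + Q) = (337 - 134345)/(-7261 + 12298) = -134008/5037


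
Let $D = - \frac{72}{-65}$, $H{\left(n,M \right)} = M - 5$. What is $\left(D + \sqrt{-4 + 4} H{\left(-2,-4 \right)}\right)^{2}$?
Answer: $\frac{5184}{4225} \approx 1.227$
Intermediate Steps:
$H{\left(n,M \right)} = -5 + M$
$D = \frac{72}{65}$ ($D = \left(-72\right) \left(- \frac{1}{65}\right) = \frac{72}{65} \approx 1.1077$)
$\left(D + \sqrt{-4 + 4} H{\left(-2,-4 \right)}\right)^{2} = \left(\frac{72}{65} + \sqrt{-4 + 4} \left(-5 - 4\right)\right)^{2} = \left(\frac{72}{65} + \sqrt{0} \left(-9\right)\right)^{2} = \left(\frac{72}{65} + 0 \left(-9\right)\right)^{2} = \left(\frac{72}{65} + 0\right)^{2} = \left(\frac{72}{65}\right)^{2} = \frac{5184}{4225}$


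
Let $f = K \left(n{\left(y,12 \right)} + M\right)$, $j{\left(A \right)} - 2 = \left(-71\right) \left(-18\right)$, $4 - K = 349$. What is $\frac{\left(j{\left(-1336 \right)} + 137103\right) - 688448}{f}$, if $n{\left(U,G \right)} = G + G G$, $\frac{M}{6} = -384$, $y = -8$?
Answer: $- \frac{36671}{49404} \approx -0.74227$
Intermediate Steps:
$K = -345$ ($K = 4 - 349 = -345$)
$j{\left(A \right)} = 1280$ ($j{\left(A \right)} = 2 - -1278 = 2 + 1278 = 1280$)
$M = -2304$ ($M = 6 \left(-384\right) = -2304$)
$n{\left(U,G \right)} = G + G^{2}$
$f = 741060$ ($f = - 345 \left(12 \left(1 + 12\right) - 2304\right) = - 345 \left(12 \cdot 13 - 2304\right) = - 345 \left(156 - 2304\right) = \left(-345\right) \left(-2148\right) = 741060$)
$\frac{\left(j{\left(-1336 \right)} + 137103\right) - 688448}{f} = \frac{\left(1280 + 137103\right) - 688448}{741060} = \left(138383 - 688448\right) \frac{1}{741060} = \left(-550065\right) \frac{1}{741060} = - \frac{36671}{49404}$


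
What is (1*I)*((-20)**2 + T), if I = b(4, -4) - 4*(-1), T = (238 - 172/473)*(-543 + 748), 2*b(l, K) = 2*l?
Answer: 4322160/11 ≈ 3.9292e+5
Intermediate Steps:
b(l, K) = l (b(l, K) = (2*l)/2 = l)
T = 535870/11 (T = (238 - 172*1/473)*205 = (238 - 4/11)*205 = (2614/11)*205 = 535870/11 ≈ 48715.)
I = 8 (I = 4 - 4*(-1) = 4 + 4 = 8)
(1*I)*((-20)**2 + T) = (1*8)*((-20)**2 + 535870/11) = 8*(400 + 535870/11) = 8*(540270/11) = 4322160/11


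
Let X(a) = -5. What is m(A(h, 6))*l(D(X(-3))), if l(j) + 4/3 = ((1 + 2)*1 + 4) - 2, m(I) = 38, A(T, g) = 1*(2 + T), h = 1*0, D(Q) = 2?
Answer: 418/3 ≈ 139.33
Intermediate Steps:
h = 0
A(T, g) = 2 + T
l(j) = 11/3 (l(j) = -4/3 + (((1 + 2)*1 + 4) - 2) = -4/3 + ((3*1 + 4) - 2) = -4/3 + ((3 + 4) - 2) = -4/3 + (7 - 2) = -4/3 + 5 = 11/3)
m(A(h, 6))*l(D(X(-3))) = 38*(11/3) = 418/3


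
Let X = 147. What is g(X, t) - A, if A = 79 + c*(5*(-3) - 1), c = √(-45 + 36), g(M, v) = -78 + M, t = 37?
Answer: -10 + 48*I ≈ -10.0 + 48.0*I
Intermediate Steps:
c = 3*I (c = √(-9) = 3*I ≈ 3.0*I)
A = 79 - 48*I (A = 79 + (3*I)*(5*(-3) - 1) = 79 + (3*I)*(-15 - 1) = 79 + (3*I)*(-16) = 79 - 48*I ≈ 79.0 - 48.0*I)
g(X, t) - A = (-78 + 147) - (79 - 48*I) = 69 + (-79 + 48*I) = -10 + 48*I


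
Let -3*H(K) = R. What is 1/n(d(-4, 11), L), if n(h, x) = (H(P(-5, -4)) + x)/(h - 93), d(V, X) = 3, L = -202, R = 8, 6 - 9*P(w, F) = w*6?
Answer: 135/307 ≈ 0.43974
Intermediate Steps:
P(w, F) = ⅔ - 2*w/3 (P(w, F) = ⅔ - w*6/9 = ⅔ - 2*w/3)
H(K) = -8/3 (H(K) = -⅓*8 = -8/3)
n(h, x) = (-8/3 + x)/(-93 + h) (n(h, x) = (-8/3 + x)/(h - 93) = (-8/3 + x)/(-93 + h))
1/n(d(-4, 11), L) = 1/((-8/3 - 202)/(-93 + 3)) = 1/(-614/3/(-90)) = 1/(-1/90*(-614/3)) = 1/(307/135) = 135/307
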